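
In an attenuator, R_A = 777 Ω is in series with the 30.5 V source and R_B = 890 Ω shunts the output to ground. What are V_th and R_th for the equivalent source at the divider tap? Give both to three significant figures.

V_th = 16.3 V, R_th = 415 Ω

V_th is the open-circuit tap voltage: 30.5 × 890/(777 + 890) = 16.3 V.
With the supply zeroed, R_A and R_B appear in parallel from the tap: R_th = R_A‖R_B = (777 × 890)/1667 = 415 Ω.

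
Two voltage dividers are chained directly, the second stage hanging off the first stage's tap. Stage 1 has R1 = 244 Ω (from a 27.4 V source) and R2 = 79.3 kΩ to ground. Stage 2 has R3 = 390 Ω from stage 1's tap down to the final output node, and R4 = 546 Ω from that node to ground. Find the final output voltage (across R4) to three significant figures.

Stage 2 presents R3+R4 = 936.0 Ω as a load on stage 1's tap.
Stage 1's lower leg becomes R2‖(R3+R4) = 925.1 Ω, so V_mid = 27.4 × 925.1/1169 = 21.68 V.
Stage 2 is itself unloaded: V_out = V_mid × R4/(R3+R4) = 21.68 × 546/936.0 = 12.6 V.

V_out ≈ 12.6 V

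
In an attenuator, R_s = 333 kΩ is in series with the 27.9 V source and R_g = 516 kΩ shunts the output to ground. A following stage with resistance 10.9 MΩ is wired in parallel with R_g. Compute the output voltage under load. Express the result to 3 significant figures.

The load sits in parallel with R_g: R_g‖R_L = (516 × 10900) / (516 + 10900) = 492.7 kΩ.
V_out = 27.9 × 492.7 / (333 + 492.7) = 27.9 × 492.7/825.7 = 16.6 V.

V_out ≈ 16.6 V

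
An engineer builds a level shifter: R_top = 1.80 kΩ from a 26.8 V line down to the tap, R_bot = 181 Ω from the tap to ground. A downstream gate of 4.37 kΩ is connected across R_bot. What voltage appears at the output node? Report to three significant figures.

V_out ≈ 2.36 V

The load sits in parallel with R_bot: R_bot‖R_L = (181 × 4370) / (181 + 4370) = 173.8 Ω.
V_out = 26.8 × 173.8 / (1800 + 173.8) = 26.8 × 173.8/1974 = 2.36 V.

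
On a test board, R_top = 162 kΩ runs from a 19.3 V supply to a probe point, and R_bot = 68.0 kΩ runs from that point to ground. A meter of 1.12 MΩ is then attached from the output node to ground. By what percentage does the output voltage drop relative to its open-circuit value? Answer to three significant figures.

4.10 %

The divider's output (Thévenin) resistance is R_top‖R_bot = 47.90 kΩ.
Fractional drop under load = R_th/(R_th + R_L) = 47.90 / (47.90 + 1120) = 0.04101.
So the output falls by 4.10 %.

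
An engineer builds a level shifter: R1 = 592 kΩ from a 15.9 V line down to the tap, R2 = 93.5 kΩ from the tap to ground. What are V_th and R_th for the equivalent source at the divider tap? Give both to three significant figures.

V_th is the open-circuit tap voltage: 15.9 × 93.5/(592 + 93.5) = 2.17 V.
With the supply zeroed, R1 and R2 appear in parallel from the tap: R_th = R1‖R2 = (592 × 93.5)/685.5 = 80.7 kΩ.

V_th = 2.17 V, R_th = 80.7 kΩ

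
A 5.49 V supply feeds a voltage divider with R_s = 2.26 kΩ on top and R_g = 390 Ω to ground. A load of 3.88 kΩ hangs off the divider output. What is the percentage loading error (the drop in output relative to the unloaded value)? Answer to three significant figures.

The divider's output (Thévenin) resistance is R_s‖R_g = 332.6 Ω.
Fractional drop under load = R_th/(R_th + R_L) = 332.6 / (332.6 + 3880) = 0.07895.
So the output falls by 7.90 %.

7.90 %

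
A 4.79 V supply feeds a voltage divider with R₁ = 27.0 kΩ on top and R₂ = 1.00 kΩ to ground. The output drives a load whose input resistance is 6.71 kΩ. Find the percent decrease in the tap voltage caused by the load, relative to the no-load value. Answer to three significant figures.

The divider's output (Thévenin) resistance is R₁‖R₂ = 0.9643 kΩ.
Fractional drop under load = R_th/(R_th + R_L) = 0.9643 / (0.9643 + 6.71) = 0.1257.
So the output falls by 12.6 %.

12.6 %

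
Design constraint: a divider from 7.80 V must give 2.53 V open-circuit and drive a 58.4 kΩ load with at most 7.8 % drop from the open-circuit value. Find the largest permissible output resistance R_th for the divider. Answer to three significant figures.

Loading drop = R_th/(R_th + R_L) ≤ 0.0780, so R_th ≤ R_L · ε/(1−ε) = 58.4 kΩ × 0.0780/0.9220 = 4.94 kΩ.
(Any R1, R2 with R2/(R1+R2) = 0.324 and R1‖R2 ≤ 4.94 kΩ will meet the spec.)

R_th ≤ 4.94 kΩ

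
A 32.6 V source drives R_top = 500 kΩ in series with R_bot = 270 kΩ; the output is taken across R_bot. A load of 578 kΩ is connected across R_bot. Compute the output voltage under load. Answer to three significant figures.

The load sits in parallel with R_bot: R_bot‖R_L = (270 × 578) / (270 + 578) = 184.0 kΩ.
V_out = 32.6 × 184.0 / (500 + 184.0) = 32.6 × 184.0/684.0 = 8.77 V.

V_out ≈ 8.77 V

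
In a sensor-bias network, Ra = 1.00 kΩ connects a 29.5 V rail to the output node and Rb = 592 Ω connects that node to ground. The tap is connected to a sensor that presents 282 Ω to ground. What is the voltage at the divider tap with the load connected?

The load sits in parallel with Rb: Rb‖R_L = (592 × 282) / (592 + 282) = 191.0 Ω.
V_out = 29.5 × 191.0 / (1000 + 191.0) = 29.5 × 191.0/1191 = 4.73 V.

V_out ≈ 4.73 V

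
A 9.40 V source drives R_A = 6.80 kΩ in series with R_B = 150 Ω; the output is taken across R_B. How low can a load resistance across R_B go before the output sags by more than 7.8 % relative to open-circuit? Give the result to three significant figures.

Output resistance R_th = R_A‖R_B = (6800 × 150)/6950 = 146.8 Ω.
The fractional drop is R_th/(R_th + R_L); requiring this ≤ 0.0780 gives R_L ≥ R_th(1/0.0780 − 1) = 146.8 × 11.82 = 1.73 kΩ.

R_L(min) ≈ 1.73 kΩ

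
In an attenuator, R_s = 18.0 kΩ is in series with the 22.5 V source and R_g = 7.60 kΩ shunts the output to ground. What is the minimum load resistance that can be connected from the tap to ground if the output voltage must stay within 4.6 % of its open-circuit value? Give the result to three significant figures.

R_L(min) ≈ 111 kΩ

Output resistance R_th = R_s‖R_g = (18.0 × 7.60)/25.60 = 5.344 kΩ.
The fractional drop is R_th/(R_th + R_L); requiring this ≤ 0.0460 gives R_L ≥ R_th(1/0.0460 − 1) = 5.344 × 20.74 = 111 kΩ.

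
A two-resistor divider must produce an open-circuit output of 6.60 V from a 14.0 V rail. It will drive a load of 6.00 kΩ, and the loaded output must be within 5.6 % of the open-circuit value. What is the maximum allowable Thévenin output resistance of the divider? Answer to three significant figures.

R_th ≤ 356 Ω

Loading drop = R_th/(R_th + R_L) ≤ 0.0560, so R_th ≤ R_L · ε/(1−ε) = 6.00 kΩ × 0.0560/0.9440 = 356 Ω.
(Any R1, R2 with R2/(R1+R2) = 0.471 and R1‖R2 ≤ 356 Ω will meet the spec.)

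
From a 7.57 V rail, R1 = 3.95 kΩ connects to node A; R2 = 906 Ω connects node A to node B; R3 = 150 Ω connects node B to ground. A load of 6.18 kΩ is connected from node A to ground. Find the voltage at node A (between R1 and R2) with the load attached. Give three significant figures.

V ≈ 1.41 V

Below node A the series string R2+R3 = 1056 Ω sits in parallel with the 6180 Ω load: 901.9 Ω.
V_A = 7.57 × 901.9/(3950 + 901.9) = 1.41 V.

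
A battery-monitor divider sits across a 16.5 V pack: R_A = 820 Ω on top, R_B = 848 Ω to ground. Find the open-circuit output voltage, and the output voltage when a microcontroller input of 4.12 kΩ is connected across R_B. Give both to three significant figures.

Unloaded: 8.39 V; loaded: 7.62 V

Open-circuit: V = 16.5 × 848/(820 + 848) = 8.39 V.
With the load, R_B becomes R_B‖R_L = 703.3 Ω, so V = 16.5 × 703.3/1523 = 7.62 V.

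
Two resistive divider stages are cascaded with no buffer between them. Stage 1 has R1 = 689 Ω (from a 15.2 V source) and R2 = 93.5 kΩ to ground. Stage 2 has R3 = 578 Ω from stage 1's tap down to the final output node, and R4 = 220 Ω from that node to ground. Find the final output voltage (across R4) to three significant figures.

V_out ≈ 2.24 V

Stage 2 presents R3+R4 = 798.0 Ω as a load on stage 1's tap.
Stage 1's lower leg becomes R2‖(R3+R4) = 791.2 Ω, so V_mid = 15.2 × 791.2/1480 = 8.125 V.
Stage 2 is itself unloaded: V_out = V_mid × R4/(R3+R4) = 8.125 × 220/798.0 = 2.24 V.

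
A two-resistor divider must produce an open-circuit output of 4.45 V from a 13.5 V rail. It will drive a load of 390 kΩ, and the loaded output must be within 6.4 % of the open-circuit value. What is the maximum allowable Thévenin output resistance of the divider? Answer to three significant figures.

Loading drop = R_th/(R_th + R_L) ≤ 0.0640, so R_th ≤ R_L · ε/(1−ε) = 390 kΩ × 0.0640/0.9360 = 26.7 kΩ.

R_th ≤ 26.7 kΩ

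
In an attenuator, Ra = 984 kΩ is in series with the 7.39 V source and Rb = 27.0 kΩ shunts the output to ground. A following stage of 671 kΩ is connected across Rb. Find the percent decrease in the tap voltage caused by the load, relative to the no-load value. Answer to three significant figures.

3.77 %

The divider's output (Thévenin) resistance is Ra‖Rb = 26.28 kΩ.
Fractional drop under load = R_th/(R_th + R_L) = 26.28 / (26.28 + 671) = 0.03769.
So the output falls by 3.77 %.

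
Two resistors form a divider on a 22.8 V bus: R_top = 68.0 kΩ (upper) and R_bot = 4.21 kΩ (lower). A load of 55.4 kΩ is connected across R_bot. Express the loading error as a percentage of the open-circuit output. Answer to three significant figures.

6.68 %

The divider's output (Thévenin) resistance is R_top‖R_bot = 3.965 kΩ.
Fractional drop under load = R_th/(R_th + R_L) = 3.965 / (3.965 + 55.4) = 0.06678.
So the output falls by 6.68 %.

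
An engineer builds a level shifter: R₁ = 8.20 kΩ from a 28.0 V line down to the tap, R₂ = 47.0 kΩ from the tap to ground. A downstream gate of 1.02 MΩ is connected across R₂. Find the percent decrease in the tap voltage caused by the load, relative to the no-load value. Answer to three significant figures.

0.680 %

The divider's output (Thévenin) resistance is R₁‖R₂ = 6.982 kΩ.
Fractional drop under load = R_th/(R_th + R_L) = 6.982 / (6.982 + 1020) = 0.006798.
So the output falls by 0.680 %.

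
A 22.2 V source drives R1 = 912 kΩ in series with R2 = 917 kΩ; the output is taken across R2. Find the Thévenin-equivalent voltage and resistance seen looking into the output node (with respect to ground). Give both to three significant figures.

V_th is the open-circuit tap voltage: 22.2 × 917/(912 + 917) = 11.1 V.
With the supply zeroed, R1 and R2 appear in parallel from the tap: R_th = R1‖R2 = (912 × 917)/1829 = 457 kΩ.

V_th = 11.1 V, R_th = 457 kΩ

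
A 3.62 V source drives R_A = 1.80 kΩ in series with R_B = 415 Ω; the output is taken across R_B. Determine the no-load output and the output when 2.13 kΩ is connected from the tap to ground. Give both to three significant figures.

Unloaded: 0.678 V; loaded: 0.586 V

Open-circuit: V = 3.62 × 415/(1800 + 415) = 0.678 V.
With the load, R_B becomes R_B‖R_L = 347.3 Ω, so V = 3.62 × 347.3/2147 = 0.586 V.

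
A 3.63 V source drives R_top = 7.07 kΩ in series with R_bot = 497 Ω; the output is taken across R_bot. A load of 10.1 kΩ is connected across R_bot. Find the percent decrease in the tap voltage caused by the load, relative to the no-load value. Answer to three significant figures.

4.40 %

The divider's output (Thévenin) resistance is R_top‖R_bot = 464.4 Ω.
Fractional drop under load = R_th/(R_th + R_L) = 464.4 / (464.4 + 10100) = 0.04396.
So the output falls by 4.40 %.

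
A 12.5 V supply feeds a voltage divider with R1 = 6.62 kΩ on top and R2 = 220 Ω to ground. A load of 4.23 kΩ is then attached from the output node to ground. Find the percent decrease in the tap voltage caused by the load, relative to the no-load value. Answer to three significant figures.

4.79 %

The divider's output (Thévenin) resistance is R1‖R2 = 212.9 Ω.
Fractional drop under load = R_th/(R_th + R_L) = 212.9 / (212.9 + 4230) = 0.04792.
So the output falls by 4.79 %.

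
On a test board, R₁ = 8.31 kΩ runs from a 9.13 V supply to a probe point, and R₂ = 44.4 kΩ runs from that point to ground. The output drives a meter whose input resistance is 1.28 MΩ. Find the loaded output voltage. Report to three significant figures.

V_out ≈ 7.65 V

The load sits in parallel with R₂: R₂‖R_L = (44.4 × 1280) / (44.4 + 1280) = 42.91 kΩ.
V_out = 9.13 × 42.91 / (8.31 + 42.91) = 9.13 × 42.91/51.22 = 7.65 V.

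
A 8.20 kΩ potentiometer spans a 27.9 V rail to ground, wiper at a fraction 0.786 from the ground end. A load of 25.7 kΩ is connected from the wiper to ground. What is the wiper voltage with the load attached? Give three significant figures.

The wiper splits the pot into (1−α)R = 1.755 kΩ above and αR = 6.445 kΩ below.
Lower section ‖ load = 5.153 kΩ.
V_wiper = 27.9 × 5.153/(1.755 + 5.153) = 20.8 V.

V ≈ 20.8 V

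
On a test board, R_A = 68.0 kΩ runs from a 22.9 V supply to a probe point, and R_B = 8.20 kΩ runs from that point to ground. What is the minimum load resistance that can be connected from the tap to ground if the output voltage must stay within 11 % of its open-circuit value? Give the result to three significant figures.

R_L(min) ≈ 59.2 kΩ

Output resistance R_th = R_A‖R_B = (68.0 × 8.20)/76.20 = 7.318 kΩ.
The fractional drop is R_th/(R_th + R_L); requiring this ≤ 0.110 gives R_L ≥ R_th(1/0.110 − 1) = 7.318 × 8.091 = 59.2 kΩ.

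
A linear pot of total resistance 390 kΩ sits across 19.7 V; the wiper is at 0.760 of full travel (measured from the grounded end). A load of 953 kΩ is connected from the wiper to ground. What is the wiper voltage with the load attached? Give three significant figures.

V ≈ 13.9 V

The wiper splits the pot into (1−α)R = 93.60 kΩ above and αR = 296.4 kΩ below.
Lower section ‖ load = 226.1 kΩ.
V_wiper = 19.7 × 226.1/(93.60 + 226.1) = 13.9 V.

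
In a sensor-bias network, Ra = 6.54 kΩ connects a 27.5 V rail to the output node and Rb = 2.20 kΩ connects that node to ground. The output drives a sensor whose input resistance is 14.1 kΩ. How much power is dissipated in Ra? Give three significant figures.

P ≈ 69.4 mW

Total resistance from the source is Ra + (Rb‖R_L) = 8.443 kΩ, so I = 27.5/8.443 kΩ = 3.257 mA.
P = I²·Ra = (3.257 mA)² × 6.54 kΩ = 69.4 mW.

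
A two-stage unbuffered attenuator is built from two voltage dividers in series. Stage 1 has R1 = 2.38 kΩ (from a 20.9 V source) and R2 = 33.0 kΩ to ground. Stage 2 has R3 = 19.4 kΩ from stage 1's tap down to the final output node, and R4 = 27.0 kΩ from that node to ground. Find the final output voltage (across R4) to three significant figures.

V_out ≈ 10.8 V

Stage 2 presents R3+R4 = 46.40 kΩ as a load on stage 1's tap.
Stage 1's lower leg becomes R2‖(R3+R4) = 19.28 kΩ, so V_mid = 20.9 × 19.28/21.66 = 18.60 V.
Stage 2 is itself unloaded: V_out = V_mid × R4/(R3+R4) = 18.60 × 27.0/46.40 = 10.8 V.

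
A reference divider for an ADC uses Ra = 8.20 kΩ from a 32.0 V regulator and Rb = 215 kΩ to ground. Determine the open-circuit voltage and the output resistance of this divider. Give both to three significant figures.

V_th = 30.8 V, R_th = 7.90 kΩ

V_th is the open-circuit tap voltage: 32.0 × 215/(8.20 + 215) = 30.8 V.
With the supply zeroed, Ra and Rb appear in parallel from the tap: R_th = Ra‖Rb = (8.20 × 215)/223.2 = 7.90 kΩ.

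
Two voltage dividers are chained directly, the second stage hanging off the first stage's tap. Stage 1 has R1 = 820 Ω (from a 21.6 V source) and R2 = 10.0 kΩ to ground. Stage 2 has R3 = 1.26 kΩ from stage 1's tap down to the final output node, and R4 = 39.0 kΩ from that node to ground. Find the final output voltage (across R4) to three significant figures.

V_out ≈ 19.0 V

Stage 2 presents R3+R4 = 40260 Ω as a load on stage 1's tap.
Stage 1's lower leg becomes R2‖(R3+R4) = 8010 Ω, so V_mid = 21.6 × 8010/8830 = 19.59 V.
Stage 2 is itself unloaded: V_out = V_mid × R4/(R3+R4) = 19.59 × 39000/40260 = 19.0 V.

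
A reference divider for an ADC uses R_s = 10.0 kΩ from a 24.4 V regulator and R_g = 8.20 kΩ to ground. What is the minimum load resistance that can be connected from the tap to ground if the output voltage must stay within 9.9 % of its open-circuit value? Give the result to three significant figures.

R_L(min) ≈ 41.0 kΩ

Output resistance R_th = R_s‖R_g = (10.0 × 8.20)/18.20 = 4.505 kΩ.
The fractional drop is R_th/(R_th + R_L); requiring this ≤ 0.0990 gives R_L ≥ R_th(1/0.0990 − 1) = 4.505 × 9.101 = 41.0 kΩ.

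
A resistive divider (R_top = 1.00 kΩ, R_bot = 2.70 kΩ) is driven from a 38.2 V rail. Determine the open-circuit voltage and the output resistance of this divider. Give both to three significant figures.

V_th = 27.9 V, R_th = 730 Ω

V_th is the open-circuit tap voltage: 38.2 × 2.70/(1.00 + 2.70) = 27.9 V.
With the supply zeroed, R_top and R_bot appear in parallel from the tap: R_th = R_top‖R_bot = (1.00 × 2.70)/3.700 = 730 Ω.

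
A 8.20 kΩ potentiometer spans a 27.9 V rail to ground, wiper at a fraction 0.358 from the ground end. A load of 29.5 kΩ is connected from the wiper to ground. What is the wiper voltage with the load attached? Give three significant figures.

V ≈ 9.39 V

The wiper splits the pot into (1−α)R = 5.264 kΩ above and αR = 2.936 kΩ below.
Lower section ‖ load = 2.670 kΩ.
V_wiper = 27.9 × 2.670/(5.264 + 2.670) = 9.39 V.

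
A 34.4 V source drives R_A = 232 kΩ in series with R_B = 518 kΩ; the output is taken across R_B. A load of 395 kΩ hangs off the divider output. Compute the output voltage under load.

V_out ≈ 16.9 V

The load sits in parallel with R_B: R_B‖R_L = (518 × 395) / (518 + 395) = 224.1 kΩ.
V_out = 34.4 × 224.1 / (232 + 224.1) = 34.4 × 224.1/456.1 = 16.9 V.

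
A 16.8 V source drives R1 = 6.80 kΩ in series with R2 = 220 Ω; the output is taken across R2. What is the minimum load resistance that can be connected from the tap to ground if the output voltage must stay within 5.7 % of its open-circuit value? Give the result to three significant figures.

Output resistance R_th = R1‖R2 = (6800 × 220)/7020 = 213.1 Ω.
The fractional drop is R_th/(R_th + R_L); requiring this ≤ 0.0570 gives R_L ≥ R_th(1/0.0570 − 1) = 213.1 × 16.54 = 3.53 kΩ.

R_L(min) ≈ 3.53 kΩ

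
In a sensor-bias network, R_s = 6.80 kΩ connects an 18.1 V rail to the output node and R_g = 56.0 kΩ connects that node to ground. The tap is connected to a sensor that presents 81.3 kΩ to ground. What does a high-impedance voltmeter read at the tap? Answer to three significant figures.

The load sits in parallel with R_g: R_g‖R_L = (56.0 × 81.3) / (56.0 + 81.3) = 33.16 kΩ.
V_out = 18.1 × 33.16 / (6.80 + 33.16) = 18.1 × 33.16/39.96 = 15.0 V.

V_out ≈ 15.0 V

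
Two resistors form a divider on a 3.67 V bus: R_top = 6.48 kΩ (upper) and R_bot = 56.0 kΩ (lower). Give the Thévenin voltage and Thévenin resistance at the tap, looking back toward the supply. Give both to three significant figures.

V_th is the open-circuit tap voltage: 3.67 × 56.0/(6.48 + 56.0) = 3.29 V.
With the supply zeroed, R_top and R_bot appear in parallel from the tap: R_th = R_top‖R_bot = (6.48 × 56.0)/62.48 = 5.81 kΩ.

V_th = 3.29 V, R_th = 5.81 kΩ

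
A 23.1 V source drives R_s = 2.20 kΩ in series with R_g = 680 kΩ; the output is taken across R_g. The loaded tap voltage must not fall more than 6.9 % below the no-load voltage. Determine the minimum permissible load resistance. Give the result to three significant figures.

Output resistance R_th = R_s‖R_g = (2.20 × 680)/682.2 = 2.193 kΩ.
The fractional drop is R_th/(R_th + R_L); requiring this ≤ 0.0690 gives R_L ≥ R_th(1/0.0690 − 1) = 2.193 × 13.49 = 29.6 kΩ.

R_L(min) ≈ 29.6 kΩ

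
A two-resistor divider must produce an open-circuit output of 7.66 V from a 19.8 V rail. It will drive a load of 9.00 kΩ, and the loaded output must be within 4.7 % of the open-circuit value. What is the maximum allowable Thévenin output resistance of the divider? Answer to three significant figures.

Loading drop = R_th/(R_th + R_L) ≤ 0.0470, so R_th ≤ R_L · ε/(1−ε) = 9.00 kΩ × 0.0470/0.9530 = 444 Ω.
(Any R1, R2 with R2/(R1+R2) = 0.387 and R1‖R2 ≤ 444 Ω will meet the spec.)

R_th ≤ 444 Ω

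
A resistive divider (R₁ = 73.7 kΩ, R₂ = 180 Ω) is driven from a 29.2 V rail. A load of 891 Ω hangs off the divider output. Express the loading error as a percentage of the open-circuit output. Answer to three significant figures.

16.8 %

The divider's output (Thévenin) resistance is R₁‖R₂ = 179.6 Ω.
Fractional drop under load = R_th/(R_th + R_L) = 179.6 / (179.6 + 891) = 0.1677.
So the output falls by 16.8 %.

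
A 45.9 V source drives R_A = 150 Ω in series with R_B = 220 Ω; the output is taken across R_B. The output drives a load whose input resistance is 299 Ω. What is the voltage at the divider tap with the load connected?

The load sits in parallel with R_B: R_B‖R_L = (220 × 299) / (220 + 299) = 126.7 Ω.
V_out = 45.9 × 126.7 / (150 + 126.7) = 45.9 × 126.7/276.7 = 21.0 V.

V_out ≈ 21.0 V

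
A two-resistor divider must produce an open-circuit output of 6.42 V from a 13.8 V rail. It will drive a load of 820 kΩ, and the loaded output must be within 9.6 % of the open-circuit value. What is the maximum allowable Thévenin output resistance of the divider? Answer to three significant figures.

Loading drop = R_th/(R_th + R_L) ≤ 0.0960, so R_th ≤ R_L · ε/(1−ε) = 820 kΩ × 0.0960/0.9040 = 87.1 kΩ.

R_th ≤ 87.1 kΩ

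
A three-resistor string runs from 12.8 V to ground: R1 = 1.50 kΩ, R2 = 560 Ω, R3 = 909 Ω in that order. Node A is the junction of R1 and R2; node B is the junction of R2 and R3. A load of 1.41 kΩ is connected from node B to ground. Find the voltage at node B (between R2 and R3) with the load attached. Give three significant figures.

V ≈ 2.71 V

At node B, R3 is in parallel with the load: R3‖R_L = 552.7 Ω.
Below node A the resistance is R2 + (R3‖R_L) = 1113 Ω, so V_A = 12.8 × 1113/2613 = 5.451 V.
Then V_B = V_A × (R3‖R_L)/(R2 + R3‖R_L) = 5.451 × 552.7/1113 = 2.71 V.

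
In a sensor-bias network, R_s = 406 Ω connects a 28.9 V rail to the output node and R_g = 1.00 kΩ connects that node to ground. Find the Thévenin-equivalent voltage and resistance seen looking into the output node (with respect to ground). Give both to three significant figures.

V_th is the open-circuit tap voltage: 28.9 × 1000/(406 + 1000) = 20.6 V.
With the supply zeroed, R_s and R_g appear in parallel from the tap: R_th = R_s‖R_g = (406 × 1000)/1406 = 289 Ω.

V_th = 20.6 V, R_th = 289 Ω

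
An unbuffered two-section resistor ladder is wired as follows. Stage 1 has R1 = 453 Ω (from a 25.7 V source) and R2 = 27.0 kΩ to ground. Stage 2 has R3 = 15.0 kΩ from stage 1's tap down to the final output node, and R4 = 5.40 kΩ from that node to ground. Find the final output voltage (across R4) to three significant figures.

Stage 2 presents R3+R4 = 20400 Ω as a load on stage 1's tap.
Stage 1's lower leg becomes R2‖(R3+R4) = 11620 Ω, so V_mid = 25.7 × 11620/12070 = 24.74 V.
Stage 2 is itself unloaded: V_out = V_mid × R4/(R3+R4) = 24.74 × 5400/20400 = 6.55 V.

V_out ≈ 6.55 V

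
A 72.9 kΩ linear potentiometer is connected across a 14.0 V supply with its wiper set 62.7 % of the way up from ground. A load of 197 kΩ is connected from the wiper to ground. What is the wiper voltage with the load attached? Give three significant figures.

The wiper splits the pot into (1−α)R = 27.19 kΩ above and αR = 45.71 kΩ below.
Lower section ‖ load = 37.10 kΩ.
V_wiper = 14.0 × 37.10/(27.19 + 37.10) = 8.08 V.

V ≈ 8.08 V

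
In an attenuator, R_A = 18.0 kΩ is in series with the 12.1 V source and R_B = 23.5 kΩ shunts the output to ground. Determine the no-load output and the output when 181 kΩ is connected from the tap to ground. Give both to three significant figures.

Open-circuit: V = 12.1 × 23.5/(18.0 + 23.5) = 6.85 V.
With the load, R_B becomes R_B‖R_L = 20.80 kΩ, so V = 12.1 × 20.80/38.80 = 6.49 V.

Unloaded: 6.85 V; loaded: 6.49 V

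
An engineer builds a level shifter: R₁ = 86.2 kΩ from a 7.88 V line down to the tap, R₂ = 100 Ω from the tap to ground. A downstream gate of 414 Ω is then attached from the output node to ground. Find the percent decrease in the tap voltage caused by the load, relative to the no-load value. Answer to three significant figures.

19.4 %

The divider's output (Thévenin) resistance is R₁‖R₂ = 99.88 Ω.
Fractional drop under load = R_th/(R_th + R_L) = 99.88 / (99.88 + 414) = 0.1944.
So the output falls by 19.4 %.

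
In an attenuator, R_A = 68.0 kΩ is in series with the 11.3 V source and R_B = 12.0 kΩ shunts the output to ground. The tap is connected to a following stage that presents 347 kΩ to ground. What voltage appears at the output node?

The load sits in parallel with R_B: R_B‖R_L = (12.0 × 347) / (12.0 + 347) = 11.60 kΩ.
V_out = 11.3 × 11.60 / (68.0 + 11.60) = 11.3 × 11.60/79.60 = 1.65 V.

V_out ≈ 1.65 V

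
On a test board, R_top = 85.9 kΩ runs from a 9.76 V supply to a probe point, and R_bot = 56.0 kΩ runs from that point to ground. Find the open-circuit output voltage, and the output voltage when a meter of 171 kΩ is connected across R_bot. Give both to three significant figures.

Unloaded: 3.85 V; loaded: 3.21 V

Open-circuit: V = 9.76 × 56.0/(85.9 + 56.0) = 3.85 V.
With the load, R_bot becomes R_bot‖R_L = 42.19 kΩ, so V = 9.76 × 42.19/128.1 = 3.21 V.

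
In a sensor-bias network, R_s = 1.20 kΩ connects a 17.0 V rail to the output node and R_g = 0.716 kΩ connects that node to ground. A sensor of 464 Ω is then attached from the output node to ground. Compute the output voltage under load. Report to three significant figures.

V_out ≈ 3.23 V

The load sits in parallel with R_g: R_g‖R_L = (716 × 464) / (716 + 464) = 281.5 Ω.
V_out = 17.0 × 281.5 / (1200 + 281.5) = 17.0 × 281.5/1482 = 3.23 V.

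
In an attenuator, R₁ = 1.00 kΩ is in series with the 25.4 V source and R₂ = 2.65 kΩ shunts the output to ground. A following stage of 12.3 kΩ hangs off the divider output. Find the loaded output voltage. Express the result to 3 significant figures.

V_out ≈ 17.4 V

The load sits in parallel with R₂: R₂‖R_L = (2.65 × 12.3) / (2.65 + 12.3) = 2.180 kΩ.
V_out = 25.4 × 2.180 / (1.00 + 2.180) = 25.4 × 2.180/3.180 = 17.4 V.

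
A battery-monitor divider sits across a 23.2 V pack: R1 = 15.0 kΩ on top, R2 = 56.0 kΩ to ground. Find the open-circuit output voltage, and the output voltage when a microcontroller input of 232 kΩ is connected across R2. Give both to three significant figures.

Unloaded: 18.3 V; loaded: 17.4 V

Open-circuit: V = 23.2 × 56.0/(15.0 + 56.0) = 18.3 V.
With the load, R2 becomes R2‖R_L = 45.11 kΩ, so V = 23.2 × 45.11/60.11 = 17.4 V.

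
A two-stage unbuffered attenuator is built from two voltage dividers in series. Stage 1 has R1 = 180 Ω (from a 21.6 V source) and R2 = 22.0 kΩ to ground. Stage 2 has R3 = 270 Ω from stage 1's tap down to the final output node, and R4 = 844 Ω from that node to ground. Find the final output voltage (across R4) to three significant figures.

V_out ≈ 14.0 V

Stage 2 presents R3+R4 = 1114 Ω as a load on stage 1's tap.
Stage 1's lower leg becomes R2‖(R3+R4) = 1060 Ω, so V_mid = 21.6 × 1060/1240 = 18.47 V.
Stage 2 is itself unloaded: V_out = V_mid × R4/(R3+R4) = 18.47 × 844/1114 = 14.0 V.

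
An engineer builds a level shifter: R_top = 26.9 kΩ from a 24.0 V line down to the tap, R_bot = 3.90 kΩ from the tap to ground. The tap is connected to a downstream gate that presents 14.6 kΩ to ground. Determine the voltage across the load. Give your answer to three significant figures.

V_out ≈ 2.46 V

The load sits in parallel with R_bot: R_bot‖R_L = (3.90 × 14.6) / (3.90 + 14.6) = 3.078 kΩ.
V_out = 24.0 × 3.078 / (26.9 + 3.078) = 24.0 × 3.078/29.98 = 2.46 V.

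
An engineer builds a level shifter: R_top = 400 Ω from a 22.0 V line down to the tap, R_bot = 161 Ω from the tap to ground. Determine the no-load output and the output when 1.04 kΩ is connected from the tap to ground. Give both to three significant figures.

Unloaded: 6.31 V; loaded: 5.69 V

Open-circuit: V = 22.0 × 161/(400 + 161) = 6.31 V.
With the load, R_bot becomes R_bot‖R_L = 139.4 Ω, so V = 22.0 × 139.4/539.4 = 5.69 V.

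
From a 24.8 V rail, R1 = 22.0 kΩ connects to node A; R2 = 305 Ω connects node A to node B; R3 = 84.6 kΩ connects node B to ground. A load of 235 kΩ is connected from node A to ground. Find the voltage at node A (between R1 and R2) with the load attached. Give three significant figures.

Below node A the series string R2+R3 = 84900 Ω sits in parallel with the 235000 Ω load: 62370 Ω.
V_A = 24.8 × 62370/(22000 + 62370) = 18.3 V.

V ≈ 18.3 V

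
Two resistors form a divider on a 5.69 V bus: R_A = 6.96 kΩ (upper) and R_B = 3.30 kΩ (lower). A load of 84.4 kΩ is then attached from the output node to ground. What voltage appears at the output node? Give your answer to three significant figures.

The load sits in parallel with R_B: R_B‖R_L = (3.30 × 84.4) / (3.30 + 84.4) = 3.176 kΩ.
V_out = 5.69 × 3.176 / (6.96 + 3.176) = 5.69 × 3.176/10.14 = 1.78 V.

V_out ≈ 1.78 V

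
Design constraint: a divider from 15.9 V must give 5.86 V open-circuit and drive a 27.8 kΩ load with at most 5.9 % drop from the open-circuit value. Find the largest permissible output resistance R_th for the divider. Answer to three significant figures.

Loading drop = R_th/(R_th + R_L) ≤ 0.0590, so R_th ≤ R_L · ε/(1−ε) = 27.8 kΩ × 0.0590/0.9410 = 1.74 kΩ.
(Any R1, R2 with R2/(R1+R2) = 0.369 and R1‖R2 ≤ 1.74 kΩ will meet the spec.)

R_th ≤ 1.74 kΩ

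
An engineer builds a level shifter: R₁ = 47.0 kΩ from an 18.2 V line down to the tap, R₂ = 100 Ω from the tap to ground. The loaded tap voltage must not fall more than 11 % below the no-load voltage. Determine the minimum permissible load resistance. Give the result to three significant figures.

R_L(min) ≈ 807 Ω

Output resistance R_th = R₁‖R₂ = (47000 × 100)/47100 = 99.79 Ω.
The fractional drop is R_th/(R_th + R_L); requiring this ≤ 0.110 gives R_L ≥ R_th(1/0.110 − 1) = 99.79 × 8.091 = 807 Ω.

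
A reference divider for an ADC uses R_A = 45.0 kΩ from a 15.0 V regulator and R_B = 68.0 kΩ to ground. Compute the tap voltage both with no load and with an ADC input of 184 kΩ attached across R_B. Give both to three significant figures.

Unloaded: 9.03 V; loaded: 7.87 V

Open-circuit: V = 15.0 × 68.0/(45.0 + 68.0) = 9.03 V.
With the load, R_B becomes R_B‖R_L = 49.65 kΩ, so V = 15.0 × 49.65/94.65 = 7.87 V.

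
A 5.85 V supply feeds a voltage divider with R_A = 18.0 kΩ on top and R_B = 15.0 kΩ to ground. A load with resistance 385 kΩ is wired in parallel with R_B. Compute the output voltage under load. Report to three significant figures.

V_out ≈ 2.60 V

The load sits in parallel with R_B: R_B‖R_L = (15.0 × 385) / (15.0 + 385) = 14.44 kΩ.
V_out = 5.85 × 14.44 / (18.0 + 14.44) = 5.85 × 14.44/32.44 = 2.60 V.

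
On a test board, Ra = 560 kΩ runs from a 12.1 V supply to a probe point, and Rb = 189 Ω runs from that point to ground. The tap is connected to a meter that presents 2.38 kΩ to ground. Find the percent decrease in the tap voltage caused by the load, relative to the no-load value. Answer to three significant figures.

7.35 %

The divider's output (Thévenin) resistance is Ra‖Rb = 188.9 Ω.
Fractional drop under load = R_th/(R_th + R_L) = 188.9 / (188.9 + 2380) = 0.07355.
So the output falls by 7.35 %.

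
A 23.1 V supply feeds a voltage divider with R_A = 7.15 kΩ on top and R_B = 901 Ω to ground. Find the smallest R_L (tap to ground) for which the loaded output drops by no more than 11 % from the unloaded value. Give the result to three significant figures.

R_L(min) ≈ 6.47 kΩ

Output resistance R_th = R_A‖R_B = (7150 × 901)/8051 = 800.2 Ω.
The fractional drop is R_th/(R_th + R_L); requiring this ≤ 0.110 gives R_L ≥ R_th(1/0.110 − 1) = 800.2 × 8.091 = 6.47 kΩ.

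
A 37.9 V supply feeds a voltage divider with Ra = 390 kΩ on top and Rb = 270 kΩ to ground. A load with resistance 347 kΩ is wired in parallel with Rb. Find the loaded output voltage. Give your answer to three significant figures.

V_out ≈ 10.6 V

The load sits in parallel with Rb: Rb‖R_L = (270 × 347) / (270 + 347) = 151.8 kΩ.
V_out = 37.9 × 151.8 / (390 + 151.8) = 37.9 × 151.8/541.8 = 10.6 V.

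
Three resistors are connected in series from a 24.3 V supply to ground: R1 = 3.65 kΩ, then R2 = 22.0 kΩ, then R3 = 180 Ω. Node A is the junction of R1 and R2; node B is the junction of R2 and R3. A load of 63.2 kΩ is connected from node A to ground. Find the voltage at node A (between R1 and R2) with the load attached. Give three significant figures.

V ≈ 19.9 V

Below node A the series string R2+R3 = 22180 Ω sits in parallel with the 63200 Ω load: 16420 Ω.
V_A = 24.3 × 16420/(3650 + 16420) = 19.9 V.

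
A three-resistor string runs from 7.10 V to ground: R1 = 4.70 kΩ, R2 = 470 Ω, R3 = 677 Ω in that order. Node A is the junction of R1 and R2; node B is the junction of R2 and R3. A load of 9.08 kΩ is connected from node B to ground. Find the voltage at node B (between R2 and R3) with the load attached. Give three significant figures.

At node B, R3 is in parallel with the load: R3‖R_L = 630.0 Ω.
Below node A the resistance is R2 + (R3‖R_L) = 1100 Ω, so V_A = 7.10 × 1100/5800 = 1.347 V.
Then V_B = V_A × (R3‖R_L)/(R2 + R3‖R_L) = 1.347 × 630.0/1100 = 0.771 V.

V ≈ 0.771 V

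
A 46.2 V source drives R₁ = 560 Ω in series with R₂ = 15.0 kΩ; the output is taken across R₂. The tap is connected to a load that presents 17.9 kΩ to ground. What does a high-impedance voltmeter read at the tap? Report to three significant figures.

The load sits in parallel with R₂: R₂‖R_L = (15000 × 17900) / (15000 + 17900) = 8161 Ω.
V_out = 46.2 × 8161 / (560 + 8161) = 46.2 × 8161/8721 = 43.2 V.

V_out ≈ 43.2 V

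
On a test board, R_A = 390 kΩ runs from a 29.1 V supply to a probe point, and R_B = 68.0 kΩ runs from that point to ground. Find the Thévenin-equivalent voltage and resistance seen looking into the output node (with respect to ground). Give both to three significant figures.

V_th = 4.32 V, R_th = 57.9 kΩ

V_th is the open-circuit tap voltage: 29.1 × 68.0/(390 + 68.0) = 4.32 V.
With the supply zeroed, R_A and R_B appear in parallel from the tap: R_th = R_A‖R_B = (390 × 68.0)/458.0 = 57.9 kΩ.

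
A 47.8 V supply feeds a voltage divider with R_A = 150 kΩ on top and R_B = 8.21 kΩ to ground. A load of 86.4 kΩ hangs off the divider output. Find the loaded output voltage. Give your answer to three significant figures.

The load sits in parallel with R_B: R_B‖R_L = (8.21 × 86.4) / (8.21 + 86.4) = 7.498 kΩ.
V_out = 47.8 × 7.498 / (150 + 7.498) = 47.8 × 7.498/157.5 = 2.28 V.

V_out ≈ 2.28 V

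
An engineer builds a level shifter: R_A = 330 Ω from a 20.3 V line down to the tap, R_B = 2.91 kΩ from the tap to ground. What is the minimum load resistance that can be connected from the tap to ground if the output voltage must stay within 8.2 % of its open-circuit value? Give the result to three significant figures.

Output resistance R_th = R_A‖R_B = (330 × 2910)/3240 = 296.4 Ω.
The fractional drop is R_th/(R_th + R_L); requiring this ≤ 0.0820 gives R_L ≥ R_th(1/0.0820 − 1) = 296.4 × 11.20 = 3.32 kΩ.

R_L(min) ≈ 3.32 kΩ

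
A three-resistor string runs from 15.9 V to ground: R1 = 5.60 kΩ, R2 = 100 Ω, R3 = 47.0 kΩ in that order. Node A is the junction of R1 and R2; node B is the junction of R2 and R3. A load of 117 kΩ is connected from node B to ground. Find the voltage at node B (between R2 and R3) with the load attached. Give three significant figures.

V ≈ 13.6 V

At node B, R3 is in parallel with the load: R3‖R_L = 33530 Ω.
Below node A the resistance is R2 + (R3‖R_L) = 33630 Ω, so V_A = 15.9 × 33630/39230 = 13.63 V.
Then V_B = V_A × (R3‖R_L)/(R2 + R3‖R_L) = 13.63 × 33530/33630 = 13.6 V.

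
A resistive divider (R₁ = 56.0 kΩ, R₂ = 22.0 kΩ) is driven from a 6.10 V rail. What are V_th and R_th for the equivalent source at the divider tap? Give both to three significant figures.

V_th is the open-circuit tap voltage: 6.10 × 22.0/(56.0 + 22.0) = 1.72 V.
With the supply zeroed, R₁ and R₂ appear in parallel from the tap: R_th = R₁‖R₂ = (56.0 × 22.0)/78.00 = 15.8 kΩ.

V_th = 1.72 V, R_th = 15.8 kΩ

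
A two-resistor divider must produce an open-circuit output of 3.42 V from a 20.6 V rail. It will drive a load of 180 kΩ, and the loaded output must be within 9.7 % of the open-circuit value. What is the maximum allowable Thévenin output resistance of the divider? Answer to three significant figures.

Loading drop = R_th/(R_th + R_L) ≤ 0.0970, so R_th ≤ R_L · ε/(1−ε) = 180 kΩ × 0.0970/0.9030 = 19.3 kΩ.

R_th ≤ 19.3 kΩ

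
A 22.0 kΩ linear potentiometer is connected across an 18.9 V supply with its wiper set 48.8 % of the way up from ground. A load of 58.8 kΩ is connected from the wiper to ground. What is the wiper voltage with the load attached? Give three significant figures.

V ≈ 8.43 V

The wiper splits the pot into (1−α)R = 11.26 kΩ above and αR = 10.74 kΩ below.
Lower section ‖ load = 9.078 kΩ.
V_wiper = 18.9 × 9.078/(11.26 + 9.078) = 8.43 V.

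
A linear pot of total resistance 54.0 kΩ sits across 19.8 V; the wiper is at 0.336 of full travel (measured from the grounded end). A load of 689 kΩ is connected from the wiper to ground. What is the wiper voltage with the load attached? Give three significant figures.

The wiper splits the pot into (1−α)R = 35.86 kΩ above and αR = 18.14 kΩ below.
Lower section ‖ load = 17.68 kΩ.
V_wiper = 19.8 × 17.68/(35.86 + 17.68) = 6.54 V.

V ≈ 6.54 V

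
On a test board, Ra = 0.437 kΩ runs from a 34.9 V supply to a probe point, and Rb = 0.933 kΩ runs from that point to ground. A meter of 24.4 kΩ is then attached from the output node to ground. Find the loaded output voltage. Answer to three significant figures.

V_out ≈ 23.5 V

The load sits in parallel with Rb: Rb‖R_L = (933 × 24400) / (933 + 24400) = 898.6 Ω.
V_out = 34.9 × 898.6 / (437 + 898.6) = 34.9 × 898.6/1336 = 23.5 V.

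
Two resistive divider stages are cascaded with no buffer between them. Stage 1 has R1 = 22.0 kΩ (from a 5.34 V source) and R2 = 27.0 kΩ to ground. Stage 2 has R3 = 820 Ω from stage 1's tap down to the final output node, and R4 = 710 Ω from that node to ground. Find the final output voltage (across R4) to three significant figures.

V_out ≈ 0.153 V

Stage 2 presents R3+R4 = 1530 Ω as a load on stage 1's tap.
Stage 1's lower leg becomes R2‖(R3+R4) = 1448 Ω, so V_mid = 5.34 × 1448/23450 = 0.3298 V.
Stage 2 is itself unloaded: V_out = V_mid × R4/(R3+R4) = 0.3298 × 710/1530 = 0.153 V.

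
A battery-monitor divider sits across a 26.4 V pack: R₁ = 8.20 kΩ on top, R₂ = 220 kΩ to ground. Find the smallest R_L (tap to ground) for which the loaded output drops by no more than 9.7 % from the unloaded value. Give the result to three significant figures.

Output resistance R_th = R₁‖R₂ = (8.20 × 220)/228.2 = 7.905 kΩ.
The fractional drop is R_th/(R_th + R_L); requiring this ≤ 0.0970 gives R_L ≥ R_th(1/0.0970 − 1) = 7.905 × 9.309 = 73.6 kΩ.

R_L(min) ≈ 73.6 kΩ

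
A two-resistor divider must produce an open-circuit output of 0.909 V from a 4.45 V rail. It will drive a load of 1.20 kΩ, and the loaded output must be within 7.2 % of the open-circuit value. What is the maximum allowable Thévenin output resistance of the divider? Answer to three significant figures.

R_th ≤ 93.1 Ω

Loading drop = R_th/(R_th + R_L) ≤ 0.0720, so R_th ≤ R_L · ε/(1−ε) = 1.20 kΩ × 0.0720/0.9280 = 93.1 Ω.
(Any R1, R2 with R2/(R1+R2) = 0.204 and R1‖R2 ≤ 93.1 Ω will meet the spec.)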